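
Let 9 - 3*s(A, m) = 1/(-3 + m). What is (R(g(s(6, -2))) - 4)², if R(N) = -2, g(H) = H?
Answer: 36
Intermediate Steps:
s(A, m) = 3 - 1/(3*(-3 + m))
(R(g(s(6, -2))) - 4)² = (-2 - 4)² = (-6)² = 36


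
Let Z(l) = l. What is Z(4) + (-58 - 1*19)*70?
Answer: -5386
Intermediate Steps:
Z(4) + (-58 - 1*19)*70 = 4 + (-58 - 1*19)*70 = 4 + (-58 - 19)*70 = 4 - 77*70 = 4 - 5390 = -5386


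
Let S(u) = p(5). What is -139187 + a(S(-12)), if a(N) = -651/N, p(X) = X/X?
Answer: -139838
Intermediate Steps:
p(X) = 1
S(u) = 1
-139187 + a(S(-12)) = -139187 - 651/1 = -139187 - 651*1 = -139187 - 651 = -139838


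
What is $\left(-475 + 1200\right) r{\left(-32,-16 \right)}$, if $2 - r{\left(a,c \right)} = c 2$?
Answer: $24650$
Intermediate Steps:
$r{\left(a,c \right)} = 2 - 2 c$ ($r{\left(a,c \right)} = 2 - c 2 = 2 - 2 c$)
$\left(-475 + 1200\right) r{\left(-32,-16 \right)} = \left(-475 + 1200\right) \left(2 - -32\right) = 725 \left(2 + 32\right) = 725 \cdot 34 = 24650$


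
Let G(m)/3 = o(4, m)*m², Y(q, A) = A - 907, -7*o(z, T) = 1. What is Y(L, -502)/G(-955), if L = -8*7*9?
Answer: 9863/2736075 ≈ 0.0036048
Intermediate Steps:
o(z, T) = -⅐ (o(z, T) = -⅐*1 = -⅐)
L = -504 (L = -56*9 = -504)
Y(q, A) = -907 + A
G(m) = -3*m²/7 (G(m) = 3*(-m²/7) = -3*m²/7)
Y(L, -502)/G(-955) = (-907 - 502)/((-3/7*(-955)²)) = -1409/((-3/7*912025)) = -1409/(-2736075/7) = -1409*(-7/2736075) = 9863/2736075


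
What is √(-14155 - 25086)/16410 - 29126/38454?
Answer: -14563/19227 + I*√39241/16410 ≈ -0.75742 + 0.012072*I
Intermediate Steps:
√(-14155 - 25086)/16410 - 29126/38454 = √(-39241)*(1/16410) - 29126*1/38454 = (I*√39241)*(1/16410) - 14563/19227 = I*√39241/16410 - 14563/19227 = -14563/19227 + I*√39241/16410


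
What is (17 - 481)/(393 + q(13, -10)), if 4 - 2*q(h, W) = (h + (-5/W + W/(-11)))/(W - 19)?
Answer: -592064/504337 ≈ -1.1739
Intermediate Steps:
q(h, W) = 2 - (h - 5/W - W/11)/(2*(-19 + W)) (q(h, W) = 2 - (h + (-5/W + W/(-11)))/(2*(W - 19)) = 2 - (h + (-5/W + W*(-1/11)))/(2*(-19 + W)) = 2 - (h + (-5/W - W/11))/(2*(-19 + W)) = 2 - (h - 5/W - W/11)/(2*(-19 + W)))
(17 - 481)/(393 + q(13, -10)) = (17 - 481)/(393 + (1/22)*(55 - 836*(-10) + 45*(-10)**2 - 11*(-10)*13)/(-10*(-19 - 10))) = -464/(393 + (1/22)*(-1/10)*(55 + 8360 + 45*100 + 1430)/(-29)) = -464/(393 + (1/22)*(-1/10)*(-1/29)*(55 + 8360 + 4500 + 1430)) = -464/(393 + (1/22)*(-1/10)*(-1/29)*14345) = -464/(393 + 2869/1276) = -464/504337/1276 = -464*1276/504337 = -592064/504337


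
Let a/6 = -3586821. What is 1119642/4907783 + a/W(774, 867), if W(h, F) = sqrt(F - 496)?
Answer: 1119642/4907783 - 3074418*sqrt(371)/53 ≈ -1.1173e+6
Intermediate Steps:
a = -21520926 (a = 6*(-3586821) = -21520926)
W(h, F) = sqrt(-496 + F)
1119642/4907783 + a/W(774, 867) = 1119642/4907783 - 21520926/sqrt(-496 + 867) = 1119642*(1/4907783) - 21520926*sqrt(371)/371 = 1119642/4907783 - 3074418*sqrt(371)/53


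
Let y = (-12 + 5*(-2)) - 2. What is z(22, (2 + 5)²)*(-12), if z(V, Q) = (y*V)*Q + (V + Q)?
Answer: 309612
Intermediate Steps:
y = -24 (y = (-12 - 10) - 2 = -22 - 2 = -24)
z(V, Q) = Q + V - 24*Q*V (z(V, Q) = (-24*V)*Q + (V + Q) = -24*Q*V + (Q + V) = Q + V - 24*Q*V)
z(22, (2 + 5)²)*(-12) = ((2 + 5)² + 22 - 24*(2 + 5)²*22)*(-12) = (7² + 22 - 24*7²*22)*(-12) = (49 + 22 - 24*49*22)*(-12) = (49 + 22 - 25872)*(-12) = -25801*(-12) = 309612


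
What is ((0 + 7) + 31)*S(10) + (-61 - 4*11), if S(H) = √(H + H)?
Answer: -105 + 76*√5 ≈ 64.941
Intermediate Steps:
S(H) = √2*√H (S(H) = √(2*H) = √2*√H)
((0 + 7) + 31)*S(10) + (-61 - 4*11) = ((0 + 7) + 31)*(√2*√10) + (-61 - 4*11) = (7 + 31)*(2*√5) + (-61 - 44) = 38*(2*√5) - 105 = 76*√5 - 105 = -105 + 76*√5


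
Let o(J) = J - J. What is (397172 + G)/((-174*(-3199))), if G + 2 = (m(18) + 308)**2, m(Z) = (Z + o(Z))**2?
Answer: 398297/278313 ≈ 1.4311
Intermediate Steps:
o(J) = 0
m(Z) = Z**2 (m(Z) = (Z + 0)**2 = Z**2)
G = 399422 (G = -2 + (18**2 + 308)**2 = -2 + (324 + 308)**2 = -2 + 632**2 = -2 + 399424 = 399422)
(397172 + G)/((-174*(-3199))) = (397172 + 399422)/((-174*(-3199))) = 796594/556626 = 796594*(1/556626) = 398297/278313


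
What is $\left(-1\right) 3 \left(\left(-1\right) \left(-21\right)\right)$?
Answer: $-63$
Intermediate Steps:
$\left(-1\right) 3 \left(\left(-1\right) \left(-21\right)\right) = \left(-3\right) 21 = -63$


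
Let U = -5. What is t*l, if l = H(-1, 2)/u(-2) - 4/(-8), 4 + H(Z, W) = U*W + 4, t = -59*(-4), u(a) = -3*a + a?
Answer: -472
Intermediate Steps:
u(a) = -2*a
t = 236
H(Z, W) = -5*W (H(Z, W) = -4 + (-5*W + 4) = -4 + (4 - 5*W) = -5*W)
l = -2 (l = (-5*2)/((-2*(-2))) - 4/(-8) = -10/4 - 4*(-⅛) = -10*¼ + ½ = -5/2 + ½ = -2)
t*l = 236*(-2) = -472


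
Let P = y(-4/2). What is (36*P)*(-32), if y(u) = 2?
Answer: -2304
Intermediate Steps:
P = 2
(36*P)*(-32) = (36*2)*(-32) = 72*(-32) = -2304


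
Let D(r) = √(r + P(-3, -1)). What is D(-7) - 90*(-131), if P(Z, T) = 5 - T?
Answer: 11790 + I ≈ 11790.0 + 1.0*I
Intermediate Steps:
D(r) = √(6 + r) (D(r) = √(r + (5 - 1*(-1))) = √(r + (5 + 1)) = √(r + 6) = √(6 + r))
D(-7) - 90*(-131) = √(6 - 7) - 90*(-131) = √(-1) + 11790 = I + 11790 = 11790 + I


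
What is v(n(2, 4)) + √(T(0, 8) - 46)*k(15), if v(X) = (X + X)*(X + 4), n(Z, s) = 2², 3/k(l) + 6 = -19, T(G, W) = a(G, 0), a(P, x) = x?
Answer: 64 - 3*I*√46/25 ≈ 64.0 - 0.81388*I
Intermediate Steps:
T(G, W) = 0
k(l) = -3/25 (k(l) = 3/(-6 - 19) = 3/(-25) = 3*(-1/25) = -3/25)
n(Z, s) = 4
v(X) = 2*X*(4 + X) (v(X) = (2*X)*(4 + X) = 2*X*(4 + X))
v(n(2, 4)) + √(T(0, 8) - 46)*k(15) = 2*4*(4 + 4) + √(0 - 46)*(-3/25) = 2*4*8 + √(-46)*(-3/25) = 64 + (I*√46)*(-3/25) = 64 - 3*I*√46/25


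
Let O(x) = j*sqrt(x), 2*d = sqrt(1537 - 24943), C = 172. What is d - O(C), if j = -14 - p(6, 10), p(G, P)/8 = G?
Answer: 124*sqrt(43) + I*sqrt(23406)/2 ≈ 813.12 + 76.495*I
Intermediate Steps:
p(G, P) = 8*G
d = I*sqrt(23406)/2 (d = sqrt(1537 - 24943)/2 = sqrt(-23406)/2 = (I*sqrt(23406))/2 = I*sqrt(23406)/2 ≈ 76.495*I)
j = -62 (j = -14 - 8*6 = -14 - 1*48 = -14 - 48 = -62)
O(x) = -62*sqrt(x)
d - O(C) = I*sqrt(23406)/2 - (-62)*sqrt(172) = I*sqrt(23406)/2 - (-62)*2*sqrt(43) = I*sqrt(23406)/2 - (-124)*sqrt(43) = I*sqrt(23406)/2 + 124*sqrt(43) = 124*sqrt(43) + I*sqrt(23406)/2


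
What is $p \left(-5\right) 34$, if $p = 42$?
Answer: $-7140$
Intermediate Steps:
$p \left(-5\right) 34 = 42 \left(-5\right) 34 = \left(-210\right) 34 = -7140$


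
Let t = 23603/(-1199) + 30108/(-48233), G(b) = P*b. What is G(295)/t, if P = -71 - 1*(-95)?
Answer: -409446078360/1174542991 ≈ -348.60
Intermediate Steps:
P = 24 (P = -71 + 95 = 24)
G(b) = 24*b
t = -1174542991/57831367 (t = 23603*(-1/1199) + 30108*(-1/48233) = -23603/1199 - 30108/48233 = -1174542991/57831367 ≈ -20.310)
G(295)/t = (24*295)/(-1174542991/57831367) = 7080*(-57831367/1174542991) = -409446078360/1174542991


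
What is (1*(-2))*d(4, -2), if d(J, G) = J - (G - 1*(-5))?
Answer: -2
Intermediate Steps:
d(J, G) = -5 + J - G (d(J, G) = J - (G + 5) = J - (5 + G) = J + (-5 - G) = -5 + J - G)
(1*(-2))*d(4, -2) = (1*(-2))*(-5 + 4 - 1*(-2)) = -2*(-5 + 4 + 2) = -2*1 = -2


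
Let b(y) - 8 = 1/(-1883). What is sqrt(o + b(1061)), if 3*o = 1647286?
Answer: sqrt(17522546822823)/5649 ≈ 741.01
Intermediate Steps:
b(y) = 15063/1883 (b(y) = 8 + 1/(-1883) = 8 - 1/1883 = 15063/1883)
o = 1647286/3 (o = (1/3)*1647286 = 1647286/3 ≈ 5.4910e+5)
sqrt(o + b(1061)) = sqrt(1647286/3 + 15063/1883) = sqrt(3101884727/5649) = sqrt(17522546822823)/5649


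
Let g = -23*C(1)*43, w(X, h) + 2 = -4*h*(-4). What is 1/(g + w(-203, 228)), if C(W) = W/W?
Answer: 1/2657 ≈ 0.00037636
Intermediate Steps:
C(W) = 1
w(X, h) = -2 + 16*h (w(X, h) = -2 - 4*h*(-4) = -2 + 16*h)
g = -989 (g = -23*1*43 = -23*43 = -989)
1/(g + w(-203, 228)) = 1/(-989 + (-2 + 16*228)) = 1/(-989 + (-2 + 3648)) = 1/(-989 + 3646) = 1/2657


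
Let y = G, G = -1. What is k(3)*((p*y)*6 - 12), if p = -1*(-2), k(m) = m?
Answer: -72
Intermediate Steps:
p = 2
y = -1
k(3)*((p*y)*6 - 12) = 3*((2*(-1))*6 - 12) = 3*(-2*6 - 12) = 3*(-12 - 12) = 3*(-24) = -72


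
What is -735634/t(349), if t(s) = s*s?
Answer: -735634/121801 ≈ -6.0396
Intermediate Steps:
t(s) = s²
-735634/t(349) = -735634/(349²) = -735634/121801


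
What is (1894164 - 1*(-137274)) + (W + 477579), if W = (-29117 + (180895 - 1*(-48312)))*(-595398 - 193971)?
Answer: -157942334193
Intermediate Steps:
W = -157944843210 (W = (-29117 + (180895 + 48312))*(-789369) = (-29117 + 229207)*(-789369) = 200090*(-789369) = -157944843210)
(1894164 - 1*(-137274)) + (W + 477579) = (1894164 - 1*(-137274)) + (-157944843210 + 477579) = (1894164 + 137274) - 157944365631 = 2031438 - 157944365631 = -157942334193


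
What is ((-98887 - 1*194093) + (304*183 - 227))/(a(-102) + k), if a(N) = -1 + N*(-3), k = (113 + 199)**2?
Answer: -237575/97649 ≈ -2.4329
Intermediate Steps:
k = 97344 (k = 312**2 = 97344)
a(N) = -1 - 3*N
((-98887 - 1*194093) + (304*183 - 227))/(a(-102) + k) = ((-98887 - 1*194093) + (304*183 - 227))/((-1 - 3*(-102)) + 97344) = ((-98887 - 194093) + (55632 - 227))/((-1 + 306) + 97344) = (-292980 + 55405)/(305 + 97344) = -237575/97649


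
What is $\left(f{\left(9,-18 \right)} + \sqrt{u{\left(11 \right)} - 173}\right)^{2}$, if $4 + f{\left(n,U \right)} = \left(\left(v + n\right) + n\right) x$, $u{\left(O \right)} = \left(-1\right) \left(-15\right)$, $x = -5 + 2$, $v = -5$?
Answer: $\left(43 - i \sqrt{158}\right)^{2} \approx 1691.0 - 1081.0 i$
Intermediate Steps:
$x = -3$
$u{\left(O \right)} = 15$
$f{\left(n,U \right)} = 11 - 6 n$ ($f{\left(n,U \right)} = -4 + \left(\left(-5 + n\right) + n\right) \left(-3\right) = -4 + \left(-5 + 2 n\right) \left(-3\right) = -4 - \left(-15 + 6 n\right) = 11 - 6 n$)
$\left(f{\left(9,-18 \right)} + \sqrt{u{\left(11 \right)} - 173}\right)^{2} = \left(\left(11 - 54\right) + \sqrt{15 - 173}\right)^{2} = \left(\left(11 - 54\right) + \sqrt{-158}\right)^{2} = \left(-43 + i \sqrt{158}\right)^{2}$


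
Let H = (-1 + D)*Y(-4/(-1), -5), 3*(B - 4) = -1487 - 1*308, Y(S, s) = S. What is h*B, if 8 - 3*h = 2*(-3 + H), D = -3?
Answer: -82018/9 ≈ -9113.1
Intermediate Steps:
B = -1783/3 (B = 4 + (-1487 - 1*308)/3 = 4 + (-1487 - 308)/3 = 4 + (⅓)*(-1795) = 4 - 1795/3 = -1783/3 ≈ -594.33)
H = -16 (H = (-1 - 3)*(-4/(-1)) = -(-16)*(-1) = -4*4 = -16)
h = 46/3 (h = 8/3 - 2*(-3 - 16)/3 = 8/3 - 2*(-19)/3 = 8/3 - ⅓*(-38) = 8/3 + 38/3 = 46/3 ≈ 15.333)
h*B = (46/3)*(-1783/3) = -82018/9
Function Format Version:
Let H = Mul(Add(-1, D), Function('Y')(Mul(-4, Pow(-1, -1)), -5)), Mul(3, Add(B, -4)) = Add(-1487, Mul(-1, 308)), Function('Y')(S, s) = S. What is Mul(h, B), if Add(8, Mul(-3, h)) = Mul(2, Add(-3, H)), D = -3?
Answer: Rational(-82018, 9) ≈ -9113.1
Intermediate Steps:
B = Rational(-1783, 3) (B = Add(4, Mul(Rational(1, 3), Add(-1487, Mul(-1, 308)))) = Add(4, Mul(Rational(1, 3), Add(-1487, -308))) = Add(4, Mul(Rational(1, 3), -1795)) = Add(4, Rational(-1795, 3)) = Rational(-1783, 3) ≈ -594.33)
H = -16 (H = Mul(Add(-1, -3), Mul(-4, Pow(-1, -1))) = Mul(-4, Mul(-4, -1)) = Mul(-4, 4) = -16)
h = Rational(46, 3) (h = Add(Rational(8, 3), Mul(Rational(-1, 3), Mul(2, Add(-3, -16)))) = Add(Rational(8, 3), Mul(Rational(-1, 3), Mul(2, -19))) = Add(Rational(8, 3), Mul(Rational(-1, 3), -38)) = Add(Rational(8, 3), Rational(38, 3)) = Rational(46, 3) ≈ 15.333)
Mul(h, B) = Mul(Rational(46, 3), Rational(-1783, 3)) = Rational(-82018, 9)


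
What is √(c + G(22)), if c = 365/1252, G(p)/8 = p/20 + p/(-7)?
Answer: I*√7705407395/21910 ≈ 4.0064*I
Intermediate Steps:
G(p) = -26*p/35 (G(p) = 8*(p/20 + p/(-7)) = 8*(p*(1/20) + p*(-⅐)) = 8*(p/20 - p/7) = 8*(-13*p/140) = -26*p/35)
c = 365/1252 (c = 365*(1/1252) = 365/1252 ≈ 0.29153)
√(c + G(22)) = √(365/1252 - 26/35*22) = √(365/1252 - 572/35) = √(-703369/43820) = I*√7705407395/21910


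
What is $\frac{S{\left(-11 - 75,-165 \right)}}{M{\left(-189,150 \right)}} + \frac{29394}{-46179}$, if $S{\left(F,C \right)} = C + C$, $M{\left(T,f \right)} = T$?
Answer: $\frac{51236}{46179} \approx 1.1095$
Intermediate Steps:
$S{\left(F,C \right)} = 2 C$
$\frac{S{\left(-11 - 75,-165 \right)}}{M{\left(-189,150 \right)}} + \frac{29394}{-46179} = \frac{2 \left(-165\right)}{-189} + \frac{29394}{-46179} = \left(-330\right) \left(- \frac{1}{189}\right) + 29394 \left(- \frac{1}{46179}\right) = \frac{110}{63} - \frac{3266}{5131} = \frac{51236}{46179}$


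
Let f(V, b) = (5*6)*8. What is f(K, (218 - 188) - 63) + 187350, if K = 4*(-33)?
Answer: 187590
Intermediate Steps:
K = -132
f(V, b) = 240 (f(V, b) = 30*8 = 240)
f(K, (218 - 188) - 63) + 187350 = 240 + 187350 = 187590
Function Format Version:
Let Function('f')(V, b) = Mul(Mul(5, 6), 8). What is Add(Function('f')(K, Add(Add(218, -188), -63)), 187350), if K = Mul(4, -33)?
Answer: 187590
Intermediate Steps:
K = -132
Function('f')(V, b) = 240 (Function('f')(V, b) = Mul(30, 8) = 240)
Add(Function('f')(K, Add(Add(218, -188), -63)), 187350) = Add(240, 187350) = 187590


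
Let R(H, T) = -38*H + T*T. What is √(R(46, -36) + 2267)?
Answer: 11*√15 ≈ 42.603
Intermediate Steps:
R(H, T) = T² - 38*H (R(H, T) = -38*H + T² = T² - 38*H)
√(R(46, -36) + 2267) = √(((-36)² - 38*46) + 2267) = √((1296 - 1748) + 2267) = √(-452 + 2267) = √1815 = 11*√15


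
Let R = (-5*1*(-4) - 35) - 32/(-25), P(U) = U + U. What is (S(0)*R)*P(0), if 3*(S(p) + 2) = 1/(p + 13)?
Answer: 0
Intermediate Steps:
P(U) = 2*U
S(p) = -2 + 1/(3*(13 + p)) (S(p) = -2 + 1/(3*(p + 13)) = -2 + 1/(3*(13 + p)))
R = -343/25 (R = (-5*(-4) - 35) - 32*(-1/25) = (20 - 35) + 32/25 = -15 + 32/25 = -343/25 ≈ -13.720)
(S(0)*R)*P(0) = (((-77 - 6*0)/(3*(13 + 0)))*(-343/25))*(2*0) = (((⅓)*(-77 + 0)/13)*(-343/25))*0 = (((⅓)*(1/13)*(-77))*(-343/25))*0 = -77/39*(-343/25)*0 = (26411/975)*0 = 0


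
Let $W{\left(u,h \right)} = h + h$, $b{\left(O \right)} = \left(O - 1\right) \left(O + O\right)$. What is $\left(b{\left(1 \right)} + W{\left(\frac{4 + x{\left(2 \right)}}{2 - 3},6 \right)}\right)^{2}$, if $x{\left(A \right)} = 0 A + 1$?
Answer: $144$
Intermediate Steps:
$x{\left(A \right)} = 1$ ($x{\left(A \right)} = 0 + 1 = 1$)
$b{\left(O \right)} = 2 O \left(-1 + O\right)$ ($b{\left(O \right)} = \left(-1 + O\right) 2 O = 2 O \left(-1 + O\right)$)
$W{\left(u,h \right)} = 2 h$
$\left(b{\left(1 \right)} + W{\left(\frac{4 + x{\left(2 \right)}}{2 - 3},6 \right)}\right)^{2} = \left(2 \cdot 1 \left(-1 + 1\right) + 2 \cdot 6\right)^{2} = \left(2 \cdot 1 \cdot 0 + 12\right)^{2} = \left(0 + 12\right)^{2} = 12^{2} = 144$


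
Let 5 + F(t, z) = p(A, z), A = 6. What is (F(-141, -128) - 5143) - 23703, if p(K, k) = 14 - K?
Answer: -28843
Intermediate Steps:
F(t, z) = 3 (F(t, z) = -5 + (14 - 1*6) = -5 + (14 - 6) = -5 + 8 = 3)
(F(-141, -128) - 5143) - 23703 = (3 - 5143) - 23703 = -5140 - 23703 = -28843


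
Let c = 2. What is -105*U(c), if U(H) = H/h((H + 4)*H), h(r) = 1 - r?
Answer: 210/11 ≈ 19.091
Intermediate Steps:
U(H) = H/(1 - H*(4 + H)) (U(H) = H/(1 - (H + 4)*H) = H/(1 - (4 + H)*H) = H/(1 - H*(4 + H)))
-105*U(c) = -(-105)*2/(-1 + 2*(4 + 2)) = -(-105)*2/(-1 + 2*6) = -(-105)*2/(-1 + 12) = -(-105)*2/11 = -105*(-2/11) = 210/11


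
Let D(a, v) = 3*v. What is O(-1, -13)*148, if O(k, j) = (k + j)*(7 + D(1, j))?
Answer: 66304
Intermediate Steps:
O(k, j) = (7 + 3*j)*(j + k) (O(k, j) = (k + j)*(7 + 3*j) = (j + k)*(7 + 3*j) = (7 + 3*j)*(j + k))
O(-1, -13)*148 = (3*(-13)**2 + 7*(-13) + 7*(-1) + 3*(-13)*(-1))*148 = (3*169 - 91 - 7 + 39)*148 = (507 - 91 - 7 + 39)*148 = 448*148 = 66304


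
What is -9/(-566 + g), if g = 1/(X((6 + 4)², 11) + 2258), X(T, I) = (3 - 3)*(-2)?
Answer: 2258/142003 ≈ 0.015901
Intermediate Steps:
X(T, I) = 0 (X(T, I) = 0*(-2) = 0)
g = 1/2258 (g = 1/(0 + 2258) = 1/2258 ≈ 0.00044287)
-9/(-566 + g) = -9/(-566 + 1/2258) = -9/(-1278027/2258) = -2258/1278027*(-9) = 2258/142003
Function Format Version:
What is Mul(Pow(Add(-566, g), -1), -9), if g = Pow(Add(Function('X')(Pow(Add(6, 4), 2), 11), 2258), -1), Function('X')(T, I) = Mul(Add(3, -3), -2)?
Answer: Rational(2258, 142003) ≈ 0.015901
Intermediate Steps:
Function('X')(T, I) = 0 (Function('X')(T, I) = Mul(0, -2) = 0)
g = Rational(1, 2258) (g = Pow(Add(0, 2258), -1) = Pow(2258, -1) = Rational(1, 2258) ≈ 0.00044287)
Mul(Pow(Add(-566, g), -1), -9) = Mul(Pow(Add(-566, Rational(1, 2258)), -1), -9) = Mul(Pow(Rational(-1278027, 2258), -1), -9) = Mul(Rational(-2258, 1278027), -9) = Rational(2258, 142003)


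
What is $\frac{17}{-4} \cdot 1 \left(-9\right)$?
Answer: $\frac{153}{4} \approx 38.25$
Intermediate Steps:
$\frac{17}{-4} \cdot 1 \left(-9\right) = 17 \left(- \frac{1}{4}\right) 1 \left(-9\right) = \left(- \frac{17}{4}\right) 1 \left(-9\right) = \left(- \frac{17}{4}\right) \left(-9\right) = \frac{153}{4}$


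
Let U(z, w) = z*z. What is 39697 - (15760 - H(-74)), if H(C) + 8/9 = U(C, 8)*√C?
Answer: 215425/9 + 5476*I*√74 ≈ 23936.0 + 47106.0*I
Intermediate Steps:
U(z, w) = z²
H(C) = -8/9 + C^(5/2) (H(C) = -8/9 + C²*√C = -8/9 + C^(5/2))
39697 - (15760 - H(-74)) = 39697 - (15760 - (-8/9 + (-74)^(5/2))) = 39697 - (15760 - (-8/9 + 5476*I*√74)) = 39697 - (15760 + (8/9 - 5476*I*√74)) = 39697 - (141848/9 - 5476*I*√74) = 39697 + (-141848/9 + 5476*I*√74) = 215425/9 + 5476*I*√74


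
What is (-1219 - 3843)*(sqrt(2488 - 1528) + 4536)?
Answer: -22961232 - 40496*sqrt(15) ≈ -2.3118e+7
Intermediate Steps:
(-1219 - 3843)*(sqrt(2488 - 1528) + 4536) = -5062*(sqrt(960) + 4536) = -5062*(8*sqrt(15) + 4536) = -5062*(4536 + 8*sqrt(15)) = -22961232 - 40496*sqrt(15)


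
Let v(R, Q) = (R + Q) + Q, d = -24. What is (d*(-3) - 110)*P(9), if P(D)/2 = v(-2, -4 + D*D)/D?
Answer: -11552/9 ≈ -1283.6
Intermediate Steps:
v(R, Q) = R + 2*Q (v(R, Q) = (Q + R) + Q = R + 2*Q)
P(D) = 2*(-10 + 2*D**2)/D (P(D) = 2*((-2 + 2*(-4 + D*D))/D) = 2*((-2 + 2*(-4 + D**2))/D) = 2*((-2 + (-8 + 2*D**2))/D) = 2*((-10 + 2*D**2)/D) = 2*(-10 + 2*D**2)/D)
(d*(-3) - 110)*P(9) = (-24*(-3) - 110)*(-20/9 + 4*9) = (72 - 110)*(-20*1/9 + 36) = -38*(-20/9 + 36) = -38*304/9 = -11552/9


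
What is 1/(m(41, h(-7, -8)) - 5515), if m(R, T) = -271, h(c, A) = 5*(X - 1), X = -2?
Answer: -1/5786 ≈ -0.00017283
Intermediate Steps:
h(c, A) = -15 (h(c, A) = 5*(-2 - 1) = 5*(-3) = -15)
1/(m(41, h(-7, -8)) - 5515) = 1/(-271 - 5515) = 1/(-5786) = -1/5786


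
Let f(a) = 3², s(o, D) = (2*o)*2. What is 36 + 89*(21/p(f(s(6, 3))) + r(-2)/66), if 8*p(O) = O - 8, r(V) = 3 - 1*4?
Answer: 989119/66 ≈ 14987.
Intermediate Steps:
s(o, D) = 4*o
r(V) = -1 (r(V) = 3 - 4 = -1)
f(a) = 9
p(O) = -1 + O/8 (p(O) = (O - 8)/8 = (-8 + O)/8 = -1 + O/8)
36 + 89*(21/p(f(s(6, 3))) + r(-2)/66) = 36 + 89*(21/(-1 + (⅛)*9) - 1/66) = 36 + 89*(21/(-1 + 9/8) - 1*1/66) = 36 + 89*(21/(⅛) - 1/66) = 36 + 89*(21*8 - 1/66) = 36 + 89*(168 - 1/66) = 36 + 89*(11087/66) = 36 + 986743/66 = 989119/66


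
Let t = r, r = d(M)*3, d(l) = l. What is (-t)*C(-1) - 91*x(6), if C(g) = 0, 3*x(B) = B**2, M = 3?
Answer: -1092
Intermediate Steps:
x(B) = B**2/3
r = 9 (r = 3*3 = 9)
t = 9
(-t)*C(-1) - 91*x(6) = -1*9*0 - 91*6**2/3 = -9*0 - 91*36/3 = 0 - 91*12 = 0 - 1092 = -1092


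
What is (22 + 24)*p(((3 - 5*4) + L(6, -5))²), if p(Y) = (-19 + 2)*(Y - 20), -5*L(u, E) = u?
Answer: -6084742/25 ≈ -2.4339e+5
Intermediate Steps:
L(u, E) = -u/5
p(Y) = 340 - 17*Y (p(Y) = -17*(-20 + Y) = 340 - 17*Y)
(22 + 24)*p(((3 - 5*4) + L(6, -5))²) = (22 + 24)*(340 - 17*((3 - 5*4) - ⅕*6)²) = 46*(340 - 17*((3 - 20) - 6/5)²) = 46*(340 - 17*(-17 - 6/5)²) = 46*(340 - 17*(-91/5)²) = 46*(340 - 17*8281/25) = 46*(340 - 140777/25) = 46*(-132277/25) = -6084742/25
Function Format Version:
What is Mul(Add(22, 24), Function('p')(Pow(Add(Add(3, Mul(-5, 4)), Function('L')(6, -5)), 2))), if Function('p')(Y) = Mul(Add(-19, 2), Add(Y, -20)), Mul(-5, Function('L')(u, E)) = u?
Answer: Rational(-6084742, 25) ≈ -2.4339e+5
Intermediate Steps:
Function('L')(u, E) = Mul(Rational(-1, 5), u)
Function('p')(Y) = Add(340, Mul(-17, Y)) (Function('p')(Y) = Mul(-17, Add(-20, Y)) = Add(340, Mul(-17, Y)))
Mul(Add(22, 24), Function('p')(Pow(Add(Add(3, Mul(-5, 4)), Function('L')(6, -5)), 2))) = Mul(Add(22, 24), Add(340, Mul(-17, Pow(Add(Add(3, Mul(-5, 4)), Mul(Rational(-1, 5), 6)), 2)))) = Mul(46, Add(340, Mul(-17, Pow(Add(Add(3, -20), Rational(-6, 5)), 2)))) = Mul(46, Add(340, Mul(-17, Pow(Add(-17, Rational(-6, 5)), 2)))) = Mul(46, Add(340, Mul(-17, Pow(Rational(-91, 5), 2)))) = Mul(46, Add(340, Mul(-17, Rational(8281, 25)))) = Mul(46, Add(340, Rational(-140777, 25))) = Mul(46, Rational(-132277, 25)) = Rational(-6084742, 25)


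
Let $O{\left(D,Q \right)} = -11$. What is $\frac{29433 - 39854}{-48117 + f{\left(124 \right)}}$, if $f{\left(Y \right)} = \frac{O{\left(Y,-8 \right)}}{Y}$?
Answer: $\frac{1292204}{5966519} \approx 0.21658$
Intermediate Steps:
$f{\left(Y \right)} = - \frac{11}{Y}$
$\frac{29433 - 39854}{-48117 + f{\left(124 \right)}} = \frac{29433 - 39854}{-48117 - \frac{11}{124}} = - \frac{10421}{-48117 - \frac{11}{124}} = - \frac{10421}{- \frac{5966519}{124}} = \left(-10421\right) \left(- \frac{124}{5966519}\right) = \frac{1292204}{5966519}$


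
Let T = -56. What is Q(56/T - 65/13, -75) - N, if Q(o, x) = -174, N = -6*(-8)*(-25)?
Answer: 1026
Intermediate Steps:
N = -1200 (N = 48*(-25) = -1200)
Q(56/T - 65/13, -75) - N = -174 - 1*(-1200) = -174 + 1200 = 1026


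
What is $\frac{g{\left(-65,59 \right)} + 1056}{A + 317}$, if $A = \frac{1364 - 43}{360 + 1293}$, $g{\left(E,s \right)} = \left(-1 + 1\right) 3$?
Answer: $\frac{872784}{262661} \approx 3.3229$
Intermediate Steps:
$g{\left(E,s \right)} = 0$ ($g{\left(E,s \right)} = 0 \cdot 3 = 0$)
$A = \frac{1321}{1653} \approx 0.79915$
$\frac{g{\left(-65,59 \right)} + 1056}{A + 317} = \frac{0 + 1056}{\frac{1321}{1653} + 317} = \frac{1056}{\frac{525322}{1653}} = 1056 \cdot \frac{1653}{525322} = \frac{872784}{262661}$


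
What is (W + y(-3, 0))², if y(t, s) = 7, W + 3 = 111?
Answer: 13225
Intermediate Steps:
W = 108 (W = -3 + 111 = 108)
(W + y(-3, 0))² = (108 + 7)² = 115² = 13225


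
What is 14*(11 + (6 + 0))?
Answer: 238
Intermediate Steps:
14*(11 + (6 + 0)) = 14*(11 + 6) = 14*17 = 238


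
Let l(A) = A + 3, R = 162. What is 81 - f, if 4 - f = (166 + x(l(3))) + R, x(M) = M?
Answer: 411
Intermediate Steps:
l(A) = 3 + A
f = -330 (f = 4 - ((166 + (3 + 3)) + 162) = 4 - ((166 + 6) + 162) = 4 - (172 + 162) = 4 - 1*334 = 4 - 334 = -330)
81 - f = 81 - 1*(-330) = 81 + 330 = 411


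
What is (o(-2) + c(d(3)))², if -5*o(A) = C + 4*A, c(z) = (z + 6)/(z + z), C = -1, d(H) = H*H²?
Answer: 47089/8100 ≈ 5.8135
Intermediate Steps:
d(H) = H³
c(z) = (6 + z)/(2*z) (c(z) = (6 + z)/((2*z)) = (6 + z)*(1/(2*z)) = (6 + z)/(2*z))
o(A) = ⅕ - 4*A/5 (o(A) = -(-1 + 4*A)/5 = ⅕ - 4*A/5)
(o(-2) + c(d(3)))² = ((⅕ - ⅘*(-2)) + (6 + 3³)/(2*(3³)))² = ((⅕ + 8/5) + (½)*(6 + 27)/27)² = (9/5 + (½)*(1/27)*33)² = (9/5 + 11/18)² = (217/90)² = 47089/8100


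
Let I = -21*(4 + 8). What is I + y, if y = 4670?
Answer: 4418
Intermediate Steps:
I = -252 (I = -21*12 = -252)
I + y = -252 + 4670 = 4418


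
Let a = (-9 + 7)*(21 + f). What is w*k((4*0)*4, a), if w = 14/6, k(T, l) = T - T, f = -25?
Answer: 0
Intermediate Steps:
a = 8 (a = (-9 + 7)*(21 - 25) = -2*(-4) = 8)
k(T, l) = 0
w = 7/3 (w = 14*(1/6) = 7/3 ≈ 2.3333)
w*k((4*0)*4, a) = (7/3)*0 = 0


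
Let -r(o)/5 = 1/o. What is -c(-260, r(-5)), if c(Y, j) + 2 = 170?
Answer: -168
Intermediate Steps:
r(o) = -5/o
c(Y, j) = 168 (c(Y, j) = -2 + 170 = 168)
-c(-260, r(-5)) = -1*168 = -168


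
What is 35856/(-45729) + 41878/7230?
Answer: 91988899/18367815 ≈ 5.0082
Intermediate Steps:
35856/(-45729) + 41878/7230 = 35856*(-1/45729) + 41878*(1/7230) = -3984/5081 + 20939/3615 = 91988899/18367815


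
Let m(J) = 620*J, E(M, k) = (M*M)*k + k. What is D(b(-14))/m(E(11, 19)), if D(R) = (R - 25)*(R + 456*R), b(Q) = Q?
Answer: 124761/718580 ≈ 0.17362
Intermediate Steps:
E(M, k) = k + k*M² (E(M, k) = M²*k + k = k*M² + k = k + k*M²)
D(R) = 457*R*(-25 + R) (D(R) = (-25 + R)*(457*R) = 457*R*(-25 + R))
D(b(-14))/m(E(11, 19)) = (457*(-14)*(-25 - 14))/((620*(19*(1 + 11²)))) = (457*(-14)*(-39))/((620*(19*(1 + 121)))) = 249522/((620*(19*122))) = 249522/((620*2318)) = 249522/1437160 = 249522*(1/1437160) = 124761/718580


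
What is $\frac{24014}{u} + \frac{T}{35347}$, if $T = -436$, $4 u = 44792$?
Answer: $\frac{421970265}{197907853} \approx 2.1322$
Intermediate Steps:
$u = 11198$ ($u = \frac{1}{4} \cdot 44792 = 11198$)
$\frac{24014}{u} + \frac{T}{35347} = \frac{24014}{11198} - \frac{436}{35347} = 24014 \cdot \frac{1}{11198} - \frac{436}{35347} = \frac{12007}{5599} - \frac{436}{35347} = \frac{421970265}{197907853}$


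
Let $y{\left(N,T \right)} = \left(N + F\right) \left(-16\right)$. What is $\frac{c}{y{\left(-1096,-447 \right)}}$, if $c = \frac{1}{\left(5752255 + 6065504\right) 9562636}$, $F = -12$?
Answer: $\frac{1}{2003422269427491072} \approx 4.9915 \cdot 10^{-19}$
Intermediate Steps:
$y{\left(N,T \right)} = 192 - 16 N$ ($y{\left(N,T \right)} = \left(N - 12\right) \left(-16\right) = \left(-12 + N\right) \left(-16\right) = 192 - 16 N$)
$c = \frac{1}{113008927652724}$ ($c = \frac{1}{11817759} \cdot \frac{1}{9562636} = \frac{1}{113008927652724} \approx 8.8489 \cdot 10^{-15}$)
$\frac{c}{y{\left(-1096,-447 \right)}} = \frac{1}{113008927652724 \left(192 - -17536\right)} = \frac{1}{113008927652724 \left(192 + 17536\right)} = \frac{1}{113008927652724 \cdot 17728} = \frac{1}{113008927652724} \cdot \frac{1}{17728} = \frac{1}{2003422269427491072}$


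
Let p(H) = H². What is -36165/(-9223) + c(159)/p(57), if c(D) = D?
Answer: 39655514/9988509 ≈ 3.9701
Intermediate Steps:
-36165/(-9223) + c(159)/p(57) = -36165/(-9223) + 159/(57²) = -36165*(-1/9223) + 159/3249 = 36165/9223 + 159*(1/3249) = 36165/9223 + 53/1083 = 39655514/9988509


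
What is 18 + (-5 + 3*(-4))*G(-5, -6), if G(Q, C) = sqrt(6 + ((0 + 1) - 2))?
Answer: 18 - 17*sqrt(5) ≈ -20.013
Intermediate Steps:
G(Q, C) = sqrt(5) (G(Q, C) = sqrt(6 + (1 - 2)) = sqrt(6 - 1) = sqrt(5))
18 + (-5 + 3*(-4))*G(-5, -6) = 18 + (-5 + 3*(-4))*sqrt(5) = 18 + (-5 - 12)*sqrt(5) = 18 - 17*sqrt(5)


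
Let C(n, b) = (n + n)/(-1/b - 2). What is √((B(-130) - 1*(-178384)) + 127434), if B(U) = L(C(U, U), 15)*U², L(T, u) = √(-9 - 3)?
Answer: √(305818 + 33800*I*√3) ≈ 555.51 + 52.693*I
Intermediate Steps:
C(n, b) = 2*n/(-2 - 1/b) (C(n, b) = (2*n)/(-2 - 1/b) = 2*n/(-2 - 1/b))
L(T, u) = 2*I*√3 (L(T, u) = √(-12) = 2*I*√3)
B(U) = 2*I*√3*U² (B(U) = (2*I*√3)*U² = 2*I*√3*U²)
√((B(-130) - 1*(-178384)) + 127434) = √((2*I*√3*(-130)² - 1*(-178384)) + 127434) = √((2*I*√3*16900 + 178384) + 127434) = √((33800*I*√3 + 178384) + 127434) = √((178384 + 33800*I*√3) + 127434) = √(305818 + 33800*I*√3)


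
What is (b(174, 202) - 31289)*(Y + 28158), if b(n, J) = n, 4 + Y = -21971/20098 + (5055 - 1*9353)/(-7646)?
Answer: -67306787004816275/76834654 ≈ -8.7600e+8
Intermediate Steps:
Y = -348143147/76834654 (Y = -4 + (-21971/20098 + (5055 - 1*9353)/(-7646)) = -4 + (-21971*1/20098 + (5055 - 9353)*(-1/7646)) = -4 + (-21971/20098 - 4298*(-1/7646)) = -4 + (-21971/20098 + 2149/3823) = -4 - 40804531/76834654 = -348143147/76834654 ≈ -4.5311)
(b(174, 202) - 31289)*(Y + 28158) = (174 - 31289)*(-348143147/76834654 + 28158) = -31115*2163162044185/76834654 = -67306787004816275/76834654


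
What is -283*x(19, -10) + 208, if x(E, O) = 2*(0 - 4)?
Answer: 2472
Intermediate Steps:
x(E, O) = -8 (x(E, O) = 2*(-4) = -8)
-283*x(19, -10) + 208 = -283*(-8) + 208 = 2264 + 208 = 2472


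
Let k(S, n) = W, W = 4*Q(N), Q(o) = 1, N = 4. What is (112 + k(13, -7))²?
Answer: 13456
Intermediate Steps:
W = 4 (W = 4*1 = 4)
k(S, n) = 4
(112 + k(13, -7))² = (112 + 4)² = 116² = 13456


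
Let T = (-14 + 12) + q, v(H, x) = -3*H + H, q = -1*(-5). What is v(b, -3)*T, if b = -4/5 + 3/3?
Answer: -6/5 ≈ -1.2000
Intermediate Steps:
q = 5
b = ⅕ (b = -4*⅕ + 3*(⅓) = -⅘ + 1 = ⅕ ≈ 0.20000)
v(H, x) = -2*H
T = 3 (T = (-14 + 12) + 5 = -2 + 5 = 3)
v(b, -3)*T = -2*⅕*3 = -⅖*3 = -6/5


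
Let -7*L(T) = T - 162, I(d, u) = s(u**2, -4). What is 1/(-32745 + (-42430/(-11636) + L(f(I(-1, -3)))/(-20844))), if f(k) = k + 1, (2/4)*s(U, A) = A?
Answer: -424446372/13896949223651 ≈ -3.0542e-5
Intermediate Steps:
s(U, A) = 2*A
I(d, u) = -8 (I(d, u) = 2*(-4) = -8)
f(k) = 1 + k
L(T) = 162/7 - T/7 (L(T) = -(T - 162)/7 = -(-162 + T)/7 = 162/7 - T/7)
1/(-32745 + (-42430/(-11636) + L(f(I(-1, -3)))/(-20844))) = 1/(-32745 + (-42430/(-11636) + (162/7 - (1 - 8)/7)/(-20844))) = 1/(-32745 + (-42430*(-1/11636) + (162/7 - 1/7*(-7))*(-1/20844))) = 1/(-32745 + (21215/5818 + (162/7 + 1)*(-1/20844))) = 1/(-32745 + (21215/5818 + (169/7)*(-1/20844))) = 1/(-32745 + (21215/5818 - 169/145908)) = 1/(-32745 + 1547227489/424446372) = 1/(-13896949223651/424446372) = -424446372/13896949223651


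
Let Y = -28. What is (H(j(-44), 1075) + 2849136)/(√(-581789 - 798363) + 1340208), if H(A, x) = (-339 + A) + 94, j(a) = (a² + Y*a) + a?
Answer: 477786664890/224519857927 - 2852015*I*√345038/898079431708 ≈ 2.128 - 0.0018654*I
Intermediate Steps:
j(a) = a² - 27*a (j(a) = (a² - 28*a) + a = a² - 27*a)
H(A, x) = -245 + A
(H(j(-44), 1075) + 2849136)/(√(-581789 - 798363) + 1340208) = ((-245 - 44*(-27 - 44)) + 2849136)/(√(-581789 - 798363) + 1340208) = ((-245 - 44*(-71)) + 2849136)/(√(-1380152) + 1340208) = ((-245 + 3124) + 2849136)/(2*I*√345038 + 1340208) = (2879 + 2849136)/(1340208 + 2*I*√345038) = 2852015/(1340208 + 2*I*√345038)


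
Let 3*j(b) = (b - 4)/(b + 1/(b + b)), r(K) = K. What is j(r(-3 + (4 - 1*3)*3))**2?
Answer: 0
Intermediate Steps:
j(b) = (-4 + b)/(3*(b + 1/(2*b))) (j(b) = ((b - 4)/(b + 1/(b + b)))/3 = ((-4 + b)/(b + 1/(2*b)))/3 = (-4 + b)/(3*(b + 1/(2*b))))
j(r(-3 + (4 - 1*3)*3))**2 = (2*(-3 + (4 - 1*3)*3)*(-4 + (-3 + (4 - 1*3)*3))/(3*(1 + 2*(-3 + (4 - 1*3)*3)**2)))**2 = (2*(-3 + (4 - 3)*3)*(-4 + (-3 + (4 - 3)*3))/(3*(1 + 2*(-3 + (4 - 3)*3)**2)))**2 = (2*(-3 + 1*3)*(-4 + (-3 + 1*3))/(3*(1 + 2*(-3 + 1*3)**2)))**2 = (2*(-3 + 3)*(-4 + (-3 + 3))/(3*(1 + 2*(-3 + 3)**2)))**2 = ((2/3)*0*(-4 + 0)/(1 + 2*0**2))**2 = ((2/3)*0*(-4)/(1 + 2*0))**2 = ((2/3)*0*(-4)/(1 + 0))**2 = ((2/3)*0*(-4)/1)**2 = ((2/3)*0*1*(-4))**2 = 0**2 = 0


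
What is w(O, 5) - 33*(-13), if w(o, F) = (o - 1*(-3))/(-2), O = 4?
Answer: 851/2 ≈ 425.50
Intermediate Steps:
w(o, F) = -3/2 - o/2 (w(o, F) = (o + 3)*(-½) = (3 + o)*(-½) = -3/2 - o/2)
w(O, 5) - 33*(-13) = (-3/2 - ½*4) - 33*(-13) = (-3/2 - 2) + 429 = -7/2 + 429 = 851/2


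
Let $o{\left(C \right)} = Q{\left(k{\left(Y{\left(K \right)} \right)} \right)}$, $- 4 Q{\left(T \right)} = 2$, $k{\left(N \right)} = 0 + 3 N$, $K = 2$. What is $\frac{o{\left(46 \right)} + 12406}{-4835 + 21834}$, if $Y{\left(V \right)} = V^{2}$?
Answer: $\frac{24811}{33998} \approx 0.72978$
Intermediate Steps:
$k{\left(N \right)} = 3 N$
$Q{\left(T \right)} = - \frac{1}{2}$ ($Q{\left(T \right)} = \left(- \frac{1}{4}\right) 2 = - \frac{1}{2}$)
$o{\left(C \right)} = - \frac{1}{2}$
$\frac{o{\left(46 \right)} + 12406}{-4835 + 21834} = \frac{- \frac{1}{2} + 12406}{-4835 + 21834} = \frac{24811}{2 \cdot 16999} = \frac{24811}{2} \cdot \frac{1}{16999} = \frac{24811}{33998}$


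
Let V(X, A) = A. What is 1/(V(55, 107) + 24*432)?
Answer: 1/10475 ≈ 9.5465e-5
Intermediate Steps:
1/(V(55, 107) + 24*432) = 1/(107 + 24*432) = 1/(107 + 10368) = 1/10475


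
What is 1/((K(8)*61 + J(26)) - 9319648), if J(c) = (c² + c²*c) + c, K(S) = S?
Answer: -1/9300882 ≈ -1.0752e-7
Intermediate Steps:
J(c) = c + c² + c³ (J(c) = (c² + c³) + c = c + c² + c³)
1/((K(8)*61 + J(26)) - 9319648) = 1/((8*61 + 26*(1 + 26 + 26²)) - 9319648) = 1/((488 + 26*(1 + 26 + 676)) - 9319648) = 1/((488 + 26*703) - 9319648) = 1/((488 + 18278) - 9319648) = 1/(18766 - 9319648) = 1/(-9300882) = -1/9300882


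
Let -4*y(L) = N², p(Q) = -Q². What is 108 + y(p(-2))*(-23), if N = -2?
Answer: 131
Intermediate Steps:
y(L) = -1 (y(L) = -¼*(-2)² = -¼*4 = -1)
108 + y(p(-2))*(-23) = 108 - 1*(-23) = 108 + 23 = 131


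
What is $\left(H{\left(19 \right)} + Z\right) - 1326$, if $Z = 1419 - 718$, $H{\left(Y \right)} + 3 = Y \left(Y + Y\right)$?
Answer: $94$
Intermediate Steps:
$H{\left(Y \right)} = -3 + 2 Y^{2}$ ($H{\left(Y \right)} = -3 + Y \left(Y + Y\right) = -3 + Y 2 Y = -3 + 2 Y^{2}$)
$Z = 701$
$\left(H{\left(19 \right)} + Z\right) - 1326 = \left(\left(-3 + 2 \cdot 19^{2}\right) + 701\right) - 1326 = \left(\left(-3 + 2 \cdot 361\right) + 701\right) - 1326 = \left(\left(-3 + 722\right) + 701\right) - 1326 = \left(719 + 701\right) - 1326 = 1420 - 1326 = 94$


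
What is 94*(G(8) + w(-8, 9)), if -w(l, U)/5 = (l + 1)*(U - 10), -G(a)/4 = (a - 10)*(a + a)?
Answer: 8742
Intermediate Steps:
G(a) = -8*a*(-10 + a) (G(a) = -4*(a - 10)*(a + a) = -4*(-10 + a)*2*a = -8*a*(-10 + a))
w(l, U) = -5*(1 + l)*(-10 + U) (w(l, U) = -5*(l + 1)*(U - 10) = -5*(1 + l)*(-10 + U))
94*(G(8) + w(-8, 9)) = 94*(8*8*(10 - 1*8) + (50 - 5*9 + 50*(-8) - 5*9*(-8))) = 94*(8*8*(10 - 8) + (50 - 45 - 400 + 360)) = 94*(8*8*2 - 35) = 94*(128 - 35) = 94*93 = 8742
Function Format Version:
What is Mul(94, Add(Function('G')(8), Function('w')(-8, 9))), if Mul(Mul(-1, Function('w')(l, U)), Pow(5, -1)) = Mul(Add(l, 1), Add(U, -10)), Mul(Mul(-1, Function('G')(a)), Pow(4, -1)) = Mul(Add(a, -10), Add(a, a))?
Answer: 8742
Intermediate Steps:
Function('G')(a) = Mul(-8, a, Add(-10, a)) (Function('G')(a) = Mul(-4, Mul(Add(a, -10), Add(a, a))) = Mul(-4, Mul(Add(-10, a), Mul(2, a))) = Mul(-4, Mul(2, a, Add(-10, a))) = Mul(-8, a, Add(-10, a)))
Function('w')(l, U) = Mul(-5, Add(1, l), Add(-10, U)) (Function('w')(l, U) = Mul(-5, Mul(Add(l, 1), Add(U, -10))) = Mul(-5, Mul(Add(1, l), Add(-10, U))) = Mul(-5, Add(1, l), Add(-10, U)))
Mul(94, Add(Function('G')(8), Function('w')(-8, 9))) = Mul(94, Add(Mul(8, 8, Add(10, Mul(-1, 8))), Add(50, Mul(-5, 9), Mul(50, -8), Mul(-5, 9, -8)))) = Mul(94, Add(Mul(8, 8, Add(10, -8)), Add(50, -45, -400, 360))) = Mul(94, Add(Mul(8, 8, 2), -35)) = Mul(94, Add(128, -35)) = Mul(94, 93) = 8742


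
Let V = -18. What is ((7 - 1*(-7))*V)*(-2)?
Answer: 504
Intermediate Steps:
((7 - 1*(-7))*V)*(-2) = ((7 - 1*(-7))*(-18))*(-2) = ((7 + 7)*(-18))*(-2) = (14*(-18))*(-2) = -252*(-2) = 504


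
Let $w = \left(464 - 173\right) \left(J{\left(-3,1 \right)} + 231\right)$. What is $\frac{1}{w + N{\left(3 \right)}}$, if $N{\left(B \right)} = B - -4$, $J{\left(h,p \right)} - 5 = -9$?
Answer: $\frac{1}{66064} \approx 1.5137 \cdot 10^{-5}$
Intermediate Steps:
$J{\left(h,p \right)} = -4$ ($J{\left(h,p \right)} = 5 - 9 = -4$)
$N{\left(B \right)} = 4 + B$ ($N{\left(B \right)} = B + 4 = 4 + B$)
$w = 66057$ ($w = \left(464 - 173\right) \left(-4 + 231\right) = 291 \cdot 227 = 66057$)
$\frac{1}{w + N{\left(3 \right)}} = \frac{1}{66057 + \left(4 + 3\right)} = \frac{1}{66057 + 7} = \frac{1}{66064}$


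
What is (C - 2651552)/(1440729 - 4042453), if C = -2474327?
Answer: 5125879/2601724 ≈ 1.9702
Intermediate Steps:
(C - 2651552)/(1440729 - 4042453) = (-2474327 - 2651552)/(1440729 - 4042453) = -5125879/(-2601724) = -5125879*(-1/2601724) = 5125879/2601724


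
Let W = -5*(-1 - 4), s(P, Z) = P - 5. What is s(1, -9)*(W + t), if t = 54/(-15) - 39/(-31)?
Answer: -14048/155 ≈ -90.632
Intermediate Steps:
s(P, Z) = -5 + P
t = -363/155 (t = 54*(-1/15) - 39*(-1/31) = -18/5 + 39/31 = -363/155 ≈ -2.3419)
W = 25 (W = -5*(-5) = 25)
s(1, -9)*(W + t) = (-5 + 1)*(25 - 363/155) = -4*3512/155 = -14048/155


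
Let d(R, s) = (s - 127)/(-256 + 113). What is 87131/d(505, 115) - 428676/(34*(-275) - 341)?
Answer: 120752416615/116292 ≈ 1.0384e+6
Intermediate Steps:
d(R, s) = 127/143 - s/143 (d(R, s) = (-127 + s)/(-143) = (-127 + s)*(-1/143) = 127/143 - s/143)
87131/d(505, 115) - 428676/(34*(-275) - 341) = 87131/(127/143 - 1/143*115) - 428676/(34*(-275) - 341) = 87131/(127/143 - 115/143) - 428676/(-9350 - 341) = 87131/(12/143) - 428676/(-9691) = 87131*(143/12) - 428676*(-1/9691) = 12459733/12 + 428676/9691 = 120752416615/116292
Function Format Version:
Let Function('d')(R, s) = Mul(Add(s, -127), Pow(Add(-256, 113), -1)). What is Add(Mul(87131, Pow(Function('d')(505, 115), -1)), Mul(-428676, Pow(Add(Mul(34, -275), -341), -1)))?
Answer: Rational(120752416615, 116292) ≈ 1.0384e+6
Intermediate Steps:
Function('d')(R, s) = Add(Rational(127, 143), Mul(Rational(-1, 143), s)) (Function('d')(R, s) = Mul(Add(-127, s), Pow(-143, -1)) = Mul(Add(-127, s), Rational(-1, 143)) = Add(Rational(127, 143), Mul(Rational(-1, 143), s)))
Add(Mul(87131, Pow(Function('d')(505, 115), -1)), Mul(-428676, Pow(Add(Mul(34, -275), -341), -1))) = Add(Mul(87131, Pow(Add(Rational(127, 143), Mul(Rational(-1, 143), 115)), -1)), Mul(-428676, Pow(Add(Mul(34, -275), -341), -1))) = Add(Mul(87131, Pow(Add(Rational(127, 143), Rational(-115, 143)), -1)), Mul(-428676, Pow(Add(-9350, -341), -1))) = Add(Mul(87131, Pow(Rational(12, 143), -1)), Mul(-428676, Pow(-9691, -1))) = Add(Mul(87131, Rational(143, 12)), Mul(-428676, Rational(-1, 9691))) = Add(Rational(12459733, 12), Rational(428676, 9691)) = Rational(120752416615, 116292)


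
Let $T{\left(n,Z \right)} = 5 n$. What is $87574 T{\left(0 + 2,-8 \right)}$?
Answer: $875740$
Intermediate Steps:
$87574 T{\left(0 + 2,-8 \right)} = 87574 \cdot 5 \left(0 + 2\right) = 87574 \cdot 5 \cdot 2 = 87574 \cdot 10 = 875740$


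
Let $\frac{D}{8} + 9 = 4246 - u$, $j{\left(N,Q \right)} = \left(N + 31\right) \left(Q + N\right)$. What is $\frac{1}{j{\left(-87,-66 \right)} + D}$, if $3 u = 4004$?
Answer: $\frac{3}{95360} \approx 3.146 \cdot 10^{-5}$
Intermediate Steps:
$u = \frac{4004}{3}$ ($u = \frac{1}{3} \cdot 4004 = \frac{4004}{3} \approx 1334.7$)
$j{\left(N,Q \right)} = \left(31 + N\right) \left(N + Q\right)$
$D = \frac{69656}{3}$ ($D = -72 + 8 \left(4246 - \frac{4004}{3}\right) = -72 + 8 \cdot \frac{8734}{3} = -72 + \frac{69872}{3} = \frac{69656}{3} \approx 23219.0$)
$\frac{1}{j{\left(-87,-66 \right)} + D} = \frac{1}{\left(\left(-87\right)^{2} + 31 \left(-87\right) + 31 \left(-66\right) - -5742\right) + \frac{69656}{3}} = \frac{1}{\left(7569 - 2697 - 2046 + 5742\right) + \frac{69656}{3}} = \frac{1}{8568 + \frac{69656}{3}} = \frac{1}{\frac{95360}{3}} = \frac{3}{95360}$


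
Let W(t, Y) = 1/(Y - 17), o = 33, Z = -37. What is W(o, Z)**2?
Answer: 1/2916 ≈ 0.00034294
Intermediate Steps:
W(t, Y) = 1/(-17 + Y)
W(o, Z)**2 = (1/(-17 - 37))**2 = (1/(-54))**2 = (-1/54)**2 = 1/2916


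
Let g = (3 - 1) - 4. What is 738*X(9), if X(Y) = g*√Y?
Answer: -4428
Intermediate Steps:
g = -2 (g = 2 - 4 = -2)
X(Y) = -2*√Y
738*X(9) = 738*(-2*√9) = 738*(-2*3) = 738*(-6) = -4428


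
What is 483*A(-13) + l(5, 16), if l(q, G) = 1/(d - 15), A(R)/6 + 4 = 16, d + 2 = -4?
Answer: 730295/21 ≈ 34776.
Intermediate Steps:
d = -6 (d = -2 - 4 = -6)
A(R) = 72 (A(R) = -24 + 6*16 = -24 + 96 = 72)
l(q, G) = -1/21 (l(q, G) = 1/(-6 - 15) = 1/(-21) = -1/21)
483*A(-13) + l(5, 16) = 483*72 - 1/21 = 34776 - 1/21 = 730295/21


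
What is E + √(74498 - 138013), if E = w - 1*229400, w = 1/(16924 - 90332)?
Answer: -16839795201/73408 + I*√63515 ≈ -2.294e+5 + 252.02*I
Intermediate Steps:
w = -1/73408 (w = 1/(-73408) = -1/73408 ≈ -1.3622e-5)
E = -16839795201/73408 (E = -1/73408 - 1*229400 = -1/73408 - 229400 = -16839795201/73408 ≈ -2.2940e+5)
E + √(74498 - 138013) = -16839795201/73408 + √(74498 - 138013) = -16839795201/73408 + √(-63515) = -16839795201/73408 + I*√63515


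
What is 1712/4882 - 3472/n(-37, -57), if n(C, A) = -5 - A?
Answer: -2107660/31733 ≈ -66.419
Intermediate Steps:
1712/4882 - 3472/n(-37, -57) = 1712/4882 - 3472/(-5 - 1*(-57)) = 1712*(1/4882) - 3472/(-5 + 57) = 856/2441 - 3472/52 = 856/2441 - 3472*1/52 = 856/2441 - 868/13 = -2107660/31733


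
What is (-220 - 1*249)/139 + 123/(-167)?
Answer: -95420/23213 ≈ -4.1106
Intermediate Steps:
(-220 - 1*249)/139 + 123/(-167) = (-220 - 249)*(1/139) + 123*(-1/167) = -469*1/139 - 123/167 = -469/139 - 123/167 = -95420/23213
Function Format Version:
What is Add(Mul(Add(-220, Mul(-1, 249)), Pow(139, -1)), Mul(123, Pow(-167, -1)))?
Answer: Rational(-95420, 23213) ≈ -4.1106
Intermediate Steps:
Add(Mul(Add(-220, Mul(-1, 249)), Pow(139, -1)), Mul(123, Pow(-167, -1))) = Add(Mul(Add(-220, -249), Rational(1, 139)), Mul(123, Rational(-1, 167))) = Add(Mul(-469, Rational(1, 139)), Rational(-123, 167)) = Add(Rational(-469, 139), Rational(-123, 167)) = Rational(-95420, 23213)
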